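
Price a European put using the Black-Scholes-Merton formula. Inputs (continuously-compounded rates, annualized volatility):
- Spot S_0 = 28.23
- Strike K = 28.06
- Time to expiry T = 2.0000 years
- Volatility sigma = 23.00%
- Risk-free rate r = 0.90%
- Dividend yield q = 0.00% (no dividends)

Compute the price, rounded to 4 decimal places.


d1 = (ln(S/K) + (r - q + 0.5*sigma^2) * T) / (sigma * sqrt(T)) = 0.23654311
d2 = d1 - sigma * sqrt(T) = -0.08872601
exp(-rT) = 0.98216103; exp(-qT) = 1.00000000
P = K * exp(-rT) * N(-d2) - S_0 * exp(-qT) * N(-d1)
N(-d1) = 0.40650563; N(-d2) = 0.53535017
P = 28.0600 * 0.98216103 * 0.53535017 - 28.2300 * 1.00000000 * 0.40650563 = 3.2783

Answer: Price = 3.2783


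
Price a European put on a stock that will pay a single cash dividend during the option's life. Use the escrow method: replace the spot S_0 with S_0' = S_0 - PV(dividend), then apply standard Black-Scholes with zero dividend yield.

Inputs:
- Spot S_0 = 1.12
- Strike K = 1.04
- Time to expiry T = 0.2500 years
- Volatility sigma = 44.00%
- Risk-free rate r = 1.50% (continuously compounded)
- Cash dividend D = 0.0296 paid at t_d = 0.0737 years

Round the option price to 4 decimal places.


Answer: Price = 0.0685

Derivation:
PV(D) = D * exp(-r * t_d) = 0.0296 * 0.99889511 = 0.02956730
S_0' = S_0 - PV(D) = 1.1200 - 0.02956730 = 1.09043270
d1 = (ln(S_0'/K) + (r + sigma^2/2)*T) / (sigma*sqrt(T)) = 0.34229037
d2 = d1 - sigma*sqrt(T) = 0.12229037
exp(-rT) = 0.99625702
N(-d1) = 0.36606619; N(-d2) = 0.45133453
P = K * exp(-rT) * N(-d2) - S_0' * N(-d1) = 1.0400 * 0.99625702 * 0.45133453 - 1.09043270 * 0.36606619 = 0.0685


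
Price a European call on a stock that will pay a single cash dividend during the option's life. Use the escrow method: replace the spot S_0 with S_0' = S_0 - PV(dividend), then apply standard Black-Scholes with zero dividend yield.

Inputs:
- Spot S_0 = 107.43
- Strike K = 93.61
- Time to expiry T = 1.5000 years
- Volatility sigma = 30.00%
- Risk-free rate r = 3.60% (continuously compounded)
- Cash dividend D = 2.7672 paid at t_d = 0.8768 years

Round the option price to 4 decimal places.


PV(D) = D * exp(-r * t_d) = 2.7672 * 0.96892817 = 2.68121803
S_0' = S_0 - PV(D) = 107.4300 - 2.68121803 = 104.74878197
d1 = (ln(S_0'/K) + (r + sigma^2/2)*T) / (sigma*sqrt(T)) = 0.63667060
d2 = d1 - sigma*sqrt(T) = 0.26924714
exp(-rT) = 0.94743211
N(d1) = 0.73783029; N(d2) = 0.60613025
C = S_0' * N(d1) - K * exp(-rT) * N(d2) = 104.74878197 * 0.73783029 - 93.6100 * 0.94743211 * 0.60613025 = 23.5297

Answer: Price = 23.5297


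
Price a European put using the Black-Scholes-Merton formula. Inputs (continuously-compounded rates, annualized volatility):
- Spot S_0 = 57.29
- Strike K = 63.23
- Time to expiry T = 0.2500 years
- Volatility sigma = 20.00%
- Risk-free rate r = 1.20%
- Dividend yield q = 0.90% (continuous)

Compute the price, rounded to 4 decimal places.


d1 = (ln(S/K) + (r - q + 0.5*sigma^2) * T) / (sigma * sqrt(T)) = -0.92902784
d2 = d1 - sigma * sqrt(T) = -1.02902784
exp(-rT) = 0.99700450; exp(-qT) = 0.99775253
P = K * exp(-rT) * N(-d2) - S_0 * exp(-qT) * N(-d1)
N(-d1) = 0.82356267; N(-d2) = 0.84826670
P = 63.2300 * 0.99700450 * 0.84826670 - 57.2900 * 0.99775253 * 0.82356267 = 6.3994

Answer: Price = 6.3994


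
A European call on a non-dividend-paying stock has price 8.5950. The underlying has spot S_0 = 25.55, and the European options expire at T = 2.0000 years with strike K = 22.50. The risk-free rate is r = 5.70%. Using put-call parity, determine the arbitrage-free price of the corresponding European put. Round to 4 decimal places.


Answer: Put price = 3.1208

Derivation:
Put-call parity: C - P = S_0 * exp(-qT) - K * exp(-rT).
S_0 * exp(-qT) = 25.5500 * 1.00000000 = 25.55000000
K * exp(-rT) = 22.5000 * 0.89225796 = 20.07580401
P = C - S*exp(-qT) + K*exp(-rT)
P = 8.5950 - 25.55000000 + 20.07580401 = 3.1208


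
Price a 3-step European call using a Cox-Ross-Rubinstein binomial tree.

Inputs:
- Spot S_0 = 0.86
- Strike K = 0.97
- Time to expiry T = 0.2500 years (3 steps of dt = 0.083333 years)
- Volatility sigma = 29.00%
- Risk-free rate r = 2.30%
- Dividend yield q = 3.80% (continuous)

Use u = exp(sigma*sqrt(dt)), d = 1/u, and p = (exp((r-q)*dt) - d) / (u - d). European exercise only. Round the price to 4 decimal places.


dt = T/N = 0.083333
u = exp(sigma*sqrt(dt)) = 1.087320; d = 1/u = 0.919693
p = (exp((r-q)*dt) - d) / (u - d) = 0.471631
Discount per step: exp(-r*dt) = 0.998085
Stock lattice S(k, i) with i counting down-moves:
  k=0: S(0,0) = 0.8600
  k=1: S(1,0) = 0.9351; S(1,1) = 0.7909
  k=2: S(2,0) = 1.0167; S(2,1) = 0.8600; S(2,2) = 0.7274
  k=3: S(3,0) = 1.1055; S(3,1) = 0.9351; S(3,2) = 0.7909; S(3,3) = 0.6690
Terminal payoffs V(N, i) = max(S_T - K, 0):
  V(3,0) = 0.135530; V(3,1) = 0.000000; V(3,2) = 0.000000; V(3,3) = 0.000000
Backward induction: V(k, i) = exp(-r*dt) * [p * V(k+1, i) + (1-p) * V(k+1, i+1)].
  V(2,0) = exp(-r*dt) * [p*0.135530 + (1-p)*0.000000] = 0.063798
  V(2,1) = exp(-r*dt) * [p*0.000000 + (1-p)*0.000000] = 0.000000
  V(2,2) = exp(-r*dt) * [p*0.000000 + (1-p)*0.000000] = 0.000000
  V(1,0) = exp(-r*dt) * [p*0.063798 + (1-p)*0.000000] = 0.030031
  V(1,1) = exp(-r*dt) * [p*0.000000 + (1-p)*0.000000] = 0.000000
  V(0,0) = exp(-r*dt) * [p*0.030031 + (1-p)*0.000000] = 0.014137

Answer: Price = V(0,0) = 0.0141


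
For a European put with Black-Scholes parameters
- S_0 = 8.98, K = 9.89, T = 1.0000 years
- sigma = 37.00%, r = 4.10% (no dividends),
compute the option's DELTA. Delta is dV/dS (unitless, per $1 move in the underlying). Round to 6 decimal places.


Answer: Delta = -0.486066

Derivation:
d1 = 0.0349344235; d2 = -0.3350655765
phi(d1) = 0.3986989173; exp(-qT) = 1.0000000000; exp(-rT) = 0.9598291299
N(-d1) = 0.4860660157
Delta = -exp(-qT) * N(-d1) = -1.0000000000 * 0.4860660157 = -0.486066


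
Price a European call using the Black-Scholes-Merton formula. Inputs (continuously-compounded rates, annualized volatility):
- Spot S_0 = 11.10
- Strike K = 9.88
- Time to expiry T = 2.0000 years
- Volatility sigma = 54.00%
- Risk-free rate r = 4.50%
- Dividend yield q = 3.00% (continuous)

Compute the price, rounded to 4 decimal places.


d1 = (ln(S/K) + (r - q + 0.5*sigma^2) * T) / (sigma * sqrt(T)) = 0.57358485
d2 = d1 - sigma * sqrt(T) = -0.19009047
exp(-rT) = 0.91393119; exp(-qT) = 0.94176453
C = S_0 * exp(-qT) * N(d1) - K * exp(-rT) * N(d2)
N(d1) = 0.71687562; N(d2) = 0.42461912
C = 11.1000 * 0.94176453 * 0.71687562 - 9.8800 * 0.91393119 * 0.42461912 = 3.6598

Answer: Price = 3.6598


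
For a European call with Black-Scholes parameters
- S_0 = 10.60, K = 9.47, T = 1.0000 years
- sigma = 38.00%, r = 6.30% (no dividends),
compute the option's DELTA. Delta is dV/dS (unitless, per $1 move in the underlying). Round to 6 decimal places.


Answer: Delta = 0.742940

Derivation:
d1 = 0.6524344577; d2 = 0.2724344577
phi(d1) = 0.3224607376; exp(-qT) = 1.0000000000; exp(-rT) = 0.9389434737
N(d1) = 0.7429395292
Delta = exp(-qT) * N(d1) = 1.0000000000 * 0.7429395292 = 0.742940


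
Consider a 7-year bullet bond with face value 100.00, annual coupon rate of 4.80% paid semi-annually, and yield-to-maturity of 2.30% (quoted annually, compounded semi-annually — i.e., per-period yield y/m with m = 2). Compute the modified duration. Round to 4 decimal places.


Answer: Modified duration = 6.0415

Derivation:
Coupon per period c = face * coupon_rate / m = 2.400000
Periods per year m = 2; per-period yield y/m = 0.011500
Number of cashflows N = 14
Cashflows (t years, CF_t, discount factor 1/(1+y/m)^(m*t), PV):
  t = 0.5000: CF_t = 2.400000, DF = 0.988631, PV = 2.372714
  t = 1.0000: CF_t = 2.400000, DF = 0.977391, PV = 2.345738
  t = 1.5000: CF_t = 2.400000, DF = 0.966279, PV = 2.319069
  t = 2.0000: CF_t = 2.400000, DF = 0.955293, PV = 2.292702
  t = 2.5000: CF_t = 2.400000, DF = 0.944432, PV = 2.266636
  t = 3.0000: CF_t = 2.400000, DF = 0.933694, PV = 2.240866
  t = 3.5000: CF_t = 2.400000, DF = 0.923079, PV = 2.215389
  t = 4.0000: CF_t = 2.400000, DF = 0.912584, PV = 2.190202
  t = 4.5000: CF_t = 2.400000, DF = 0.902209, PV = 2.165301
  t = 5.0000: CF_t = 2.400000, DF = 0.891951, PV = 2.140683
  t = 5.5000: CF_t = 2.400000, DF = 0.881810, PV = 2.116345
  t = 6.0000: CF_t = 2.400000, DF = 0.871785, PV = 2.092284
  t = 6.5000: CF_t = 2.400000, DF = 0.861873, PV = 2.068496
  t = 7.0000: CF_t = 102.400000, DF = 0.852075, PV = 87.252431
Price P = sum_t PV_t = 116.078856
First compute Macaulay numerator sum_t t * PV_t:
  t * PV_t at t = 0.5000: 1.186357
  t * PV_t at t = 1.0000: 2.345738
  t * PV_t at t = 1.5000: 3.478603
  t * PV_t at t = 2.0000: 4.585405
  t * PV_t at t = 2.5000: 5.666590
  t * PV_t at t = 3.0000: 6.722598
  t * PV_t at t = 3.5000: 7.753862
  t * PV_t at t = 4.0000: 8.760807
  t * PV_t at t = 4.5000: 9.743854
  t * PV_t at t = 5.0000: 10.703415
  t * PV_t at t = 5.5000: 11.639898
  t * PV_t at t = 6.0000: 12.553703
  t * PV_t at t = 6.5000: 13.445225
  t * PV_t at t = 7.0000: 610.767019
Macaulay duration D = 709.353074 / 116.078856 = 6.110959
Modified duration = D / (1 + y/m) = 6.110959 / (1 + 0.011500) = 6.041481


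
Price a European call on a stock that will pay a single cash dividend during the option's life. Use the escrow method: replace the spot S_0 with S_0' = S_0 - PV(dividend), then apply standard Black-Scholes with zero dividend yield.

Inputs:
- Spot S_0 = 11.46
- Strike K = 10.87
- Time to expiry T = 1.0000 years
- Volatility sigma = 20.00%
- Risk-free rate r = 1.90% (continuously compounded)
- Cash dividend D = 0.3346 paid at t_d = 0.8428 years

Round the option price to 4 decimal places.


PV(D) = D * exp(-r * t_d) = 0.3346 * 0.98411433 = 0.32928465
S_0' = S_0 - PV(D) = 11.4600 - 0.32928465 = 11.13071535
d1 = (ln(S_0'/K) + (r + sigma^2/2)*T) / (sigma*sqrt(T)) = 0.31350867
d2 = d1 - sigma*sqrt(T) = 0.11350867
exp(-rT) = 0.98117936
N(d1) = 0.62305288; N(d2) = 0.54518635
C = S_0' * N(d1) - K * exp(-rT) * N(d2) = 11.13071535 * 0.62305288 - 10.8700 * 0.98117936 * 0.54518635 = 1.1204

Answer: Price = 1.1204


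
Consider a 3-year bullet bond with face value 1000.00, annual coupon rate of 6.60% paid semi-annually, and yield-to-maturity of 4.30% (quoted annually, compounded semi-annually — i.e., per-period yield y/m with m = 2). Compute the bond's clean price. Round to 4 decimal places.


Coupon per period c = face * coupon_rate / m = 33.000000
Periods per year m = 2; per-period yield y/m = 0.021500
Number of cashflows N = 6
Cashflows (t years, CF_t, discount factor 1/(1+y/m)^(m*t), PV):
  t = 0.5000: CF_t = 33.000000, DF = 0.978953, PV = 32.305433
  t = 1.0000: CF_t = 33.000000, DF = 0.958348, PV = 31.625485
  t = 1.5000: CF_t = 33.000000, DF = 0.938177, PV = 30.959849
  t = 2.0000: CF_t = 33.000000, DF = 0.918431, PV = 30.308222
  t = 2.5000: CF_t = 33.000000, DF = 0.899100, PV = 29.670310
  t = 3.0000: CF_t = 1033.000000, DF = 0.880177, PV = 909.222335
Price P = sum_t PV_t = 1064.091634

Answer: Price = 1064.0916


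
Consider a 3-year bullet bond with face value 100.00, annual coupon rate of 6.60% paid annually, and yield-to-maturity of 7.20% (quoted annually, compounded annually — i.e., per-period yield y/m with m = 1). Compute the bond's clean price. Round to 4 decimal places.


Coupon per period c = face * coupon_rate / m = 6.600000
Periods per year m = 1; per-period yield y/m = 0.072000
Number of cashflows N = 3
Cashflows (t years, CF_t, discount factor 1/(1+y/m)^(m*t), PV):
  t = 1.0000: CF_t = 6.600000, DF = 0.932836, PV = 6.156716
  t = 2.0000: CF_t = 6.600000, DF = 0.870183, PV = 5.743206
  t = 3.0000: CF_t = 106.600000, DF = 0.811738, PV = 86.531224
Price P = sum_t PV_t = 98.431146

Answer: Price = 98.4311


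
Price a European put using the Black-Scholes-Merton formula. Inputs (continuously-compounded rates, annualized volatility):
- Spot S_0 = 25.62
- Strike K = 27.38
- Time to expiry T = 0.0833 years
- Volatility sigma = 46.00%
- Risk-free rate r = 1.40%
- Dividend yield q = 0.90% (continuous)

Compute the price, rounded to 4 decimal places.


Answer: Price = 2.4443

Derivation:
d1 = (ln(S/K) + (r - q + 0.5*sigma^2) * T) / (sigma * sqrt(T)) = -0.43091413
d2 = d1 - sigma * sqrt(T) = -0.56367813
exp(-rT) = 0.99883448; exp(-qT) = 0.99925058
P = K * exp(-rT) * N(-d2) - S_0 * exp(-qT) * N(-d1)
N(-d1) = 0.66673459; N(-d2) = 0.71351340
P = 27.3800 * 0.99883448 * 0.71351340 - 25.6200 * 0.99925058 * 0.66673459 = 2.4443


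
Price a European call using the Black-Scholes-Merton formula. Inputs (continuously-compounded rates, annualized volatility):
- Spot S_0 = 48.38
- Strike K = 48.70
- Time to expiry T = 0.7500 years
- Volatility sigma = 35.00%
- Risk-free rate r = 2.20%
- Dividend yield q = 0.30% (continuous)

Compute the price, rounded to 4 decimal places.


Answer: Price = 5.9786

Derivation:
d1 = (ln(S/K) + (r - q + 0.5*sigma^2) * T) / (sigma * sqrt(T)) = 0.17681756
d2 = d1 - sigma * sqrt(T) = -0.12629133
exp(-rT) = 0.98363538; exp(-qT) = 0.99775253
C = S_0 * exp(-qT) * N(d1) - K * exp(-rT) * N(d2)
N(d1) = 0.57017415; N(d2) = 0.44975066
C = 48.3800 * 0.99775253 * 0.57017415 - 48.7000 * 0.98363538 * 0.44975066 = 5.9786


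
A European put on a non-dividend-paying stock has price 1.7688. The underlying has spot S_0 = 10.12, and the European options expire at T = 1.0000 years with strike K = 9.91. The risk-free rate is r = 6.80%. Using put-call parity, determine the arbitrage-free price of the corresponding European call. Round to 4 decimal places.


Answer: Call price = 2.6303

Derivation:
Put-call parity: C - P = S_0 * exp(-qT) - K * exp(-rT).
S_0 * exp(-qT) = 10.1200 * 1.00000000 = 10.12000000
K * exp(-rT) = 9.9100 * 0.93426047 = 9.25852129
C = P + S*exp(-qT) - K*exp(-rT)
C = 1.7688 + 10.12000000 - 9.25852129 = 2.6303


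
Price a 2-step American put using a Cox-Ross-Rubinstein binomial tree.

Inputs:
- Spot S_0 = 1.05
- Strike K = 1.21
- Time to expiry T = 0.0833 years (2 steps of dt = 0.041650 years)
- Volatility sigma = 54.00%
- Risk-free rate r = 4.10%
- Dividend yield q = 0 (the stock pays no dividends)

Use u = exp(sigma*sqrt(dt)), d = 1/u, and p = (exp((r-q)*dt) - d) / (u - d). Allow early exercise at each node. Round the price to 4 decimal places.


Answer: Price = V(0,0) = 0.1797

Derivation:
dt = T/N = 0.041650
u = exp(sigma*sqrt(dt)) = 1.116507; d = 1/u = 0.895651
p = (exp((r-q)*dt) - d) / (u - d) = 0.480215
Discount per step: exp(-r*dt) = 0.998294
Stock lattice S(k, i) with i counting down-moves:
  k=0: S(0,0) = 1.0500
  k=1: S(1,0) = 1.1723; S(1,1) = 0.9404
  k=2: S(2,0) = 1.3089; S(2,1) = 1.0500; S(2,2) = 0.8423
Terminal payoffs V(N, i) = max(K - S_T, 0):
  V(2,0) = 0.000000; V(2,1) = 0.160000; V(2,2) = 0.367701
Backward induction: V(k, i) = exp(-r*dt) * [p * V(k+1, i) + (1-p) * V(k+1, i+1)]; then take max(V_cont, immediate exercise) for American.
  V(1,0) = exp(-r*dt) * [p*0.000000 + (1-p)*0.160000] = 0.083024; exercise = 0.037668; V(1,0) = max -> 0.083024
  V(1,1) = exp(-r*dt) * [p*0.160000 + (1-p)*0.367701] = 0.267502; exercise = 0.269567; V(1,1) = max -> 0.269567
  V(0,0) = exp(-r*dt) * [p*0.083024 + (1-p)*0.269567] = 0.179679; exercise = 0.160000; V(0,0) = max -> 0.179679


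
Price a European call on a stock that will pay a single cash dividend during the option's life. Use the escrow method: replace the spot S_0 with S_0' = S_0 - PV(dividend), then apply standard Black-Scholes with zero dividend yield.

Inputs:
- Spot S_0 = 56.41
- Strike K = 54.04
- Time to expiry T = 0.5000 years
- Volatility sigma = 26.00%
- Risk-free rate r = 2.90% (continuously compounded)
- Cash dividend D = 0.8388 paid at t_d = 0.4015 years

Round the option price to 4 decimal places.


Answer: Price = 5.2516

Derivation:
PV(D) = D * exp(-r * t_d) = 0.8388 * 0.98842402 = 0.82909007
S_0' = S_0 - PV(D) = 56.4100 - 0.82909007 = 55.58090993
d1 = (ln(S_0'/K) + (r + sigma^2/2)*T) / (sigma*sqrt(T)) = 0.32372046
d2 = d1 - sigma*sqrt(T) = 0.13987270
exp(-rT) = 0.98560462
N(d1) = 0.62692516; N(d2) = 0.55561971
C = S_0' * N(d1) - K * exp(-rT) * N(d2) = 55.58090993 * 0.62692516 - 54.0400 * 0.98560462 * 0.55561971 = 5.2516


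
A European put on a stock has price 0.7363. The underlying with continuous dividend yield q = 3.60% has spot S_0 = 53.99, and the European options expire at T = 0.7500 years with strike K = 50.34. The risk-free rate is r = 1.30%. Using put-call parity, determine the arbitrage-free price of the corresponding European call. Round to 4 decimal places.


Answer: Call price = 3.4365

Derivation:
Put-call parity: C - P = S_0 * exp(-qT) - K * exp(-rT).
S_0 * exp(-qT) = 53.9900 * 0.97336124 = 52.55177343
K * exp(-rT) = 50.3400 * 0.99029738 = 49.85156997
C = P + S*exp(-qT) - K*exp(-rT)
C = 0.7363 + 52.55177343 - 49.85156997 = 3.4365


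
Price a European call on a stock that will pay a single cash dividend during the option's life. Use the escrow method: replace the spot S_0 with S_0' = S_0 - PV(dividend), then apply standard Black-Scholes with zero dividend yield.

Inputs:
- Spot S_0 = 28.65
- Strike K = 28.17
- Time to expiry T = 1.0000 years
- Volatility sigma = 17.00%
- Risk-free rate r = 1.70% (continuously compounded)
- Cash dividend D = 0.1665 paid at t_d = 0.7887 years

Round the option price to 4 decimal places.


PV(D) = D * exp(-r * t_d) = 0.1665 * 0.98668159 = 0.16428248
S_0' = S_0 - PV(D) = 28.6500 - 0.16428248 = 28.48571752
d1 = (ln(S_0'/K) + (r + sigma^2/2)*T) / (sigma*sqrt(T)) = 0.25056024
d2 = d1 - sigma*sqrt(T) = 0.08056024
exp(-rT) = 0.98314368
N(d1) = 0.59892294; N(d2) = 0.53210415
C = S_0' * N(d1) - K * exp(-rT) * N(d2) = 28.48571752 * 0.59892294 - 28.1700 * 0.98314368 * 0.53210415 = 2.3240

Answer: Price = 2.3240


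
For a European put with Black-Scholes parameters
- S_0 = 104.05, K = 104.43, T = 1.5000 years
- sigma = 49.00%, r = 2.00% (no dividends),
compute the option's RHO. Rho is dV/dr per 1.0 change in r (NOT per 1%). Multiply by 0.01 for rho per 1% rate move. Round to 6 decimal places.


d1 = 0.3439776160; d2 = -0.2561473709
phi(d1) = 0.3760253065; exp(-qT) = 1.0000000000; exp(-rT) = 0.9704455335
N(-d2) = 0.6010814775
Rho = -K*T*exp(-rT)*N(-d2) = -104.4300 * 1.5000 * 0.9704455335 * 0.6010814775 = -91.373666

Answer: Rho = -91.373666


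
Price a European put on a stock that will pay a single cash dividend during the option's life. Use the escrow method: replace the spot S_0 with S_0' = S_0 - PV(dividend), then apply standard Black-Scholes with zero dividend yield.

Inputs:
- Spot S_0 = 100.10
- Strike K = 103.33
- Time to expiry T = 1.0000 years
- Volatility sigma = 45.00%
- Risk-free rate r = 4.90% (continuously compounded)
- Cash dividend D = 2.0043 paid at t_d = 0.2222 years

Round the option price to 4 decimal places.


Answer: Price = 17.6272

Derivation:
PV(D) = D * exp(-r * t_d) = 2.0043 * 0.98917126 = 1.98259595
S_0' = S_0 - PV(D) = 100.1000 - 1.98259595 = 98.11740405
d1 = (ln(S_0'/K) + (r + sigma^2/2)*T) / (sigma*sqrt(T)) = 0.21886003
d2 = d1 - sigma*sqrt(T) = -0.23113997
exp(-rT) = 0.95218113
N(-d1) = 0.41337954; N(-d2) = 0.59139697
P = K * exp(-rT) * N(-d2) - S_0' * N(-d1) = 103.3300 * 0.95218113 * 0.59139697 - 98.11740405 * 0.41337954 = 17.6272


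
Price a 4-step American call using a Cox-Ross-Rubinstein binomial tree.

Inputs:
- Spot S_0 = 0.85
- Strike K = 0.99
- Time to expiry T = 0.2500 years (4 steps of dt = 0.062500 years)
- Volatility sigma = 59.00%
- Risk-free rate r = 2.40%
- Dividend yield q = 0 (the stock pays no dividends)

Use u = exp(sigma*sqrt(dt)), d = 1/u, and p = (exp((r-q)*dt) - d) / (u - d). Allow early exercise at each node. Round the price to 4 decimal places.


dt = T/N = 0.062500
u = exp(sigma*sqrt(dt)) = 1.158933; d = 1/u = 0.862862
p = (exp((r-q)*dt) - d) / (u - d) = 0.468262
Discount per step: exp(-r*dt) = 0.998501
Stock lattice S(k, i) with i counting down-moves:
  k=0: S(0,0) = 0.8500
  k=1: S(1,0) = 0.9851; S(1,1) = 0.7334
  k=2: S(2,0) = 1.1417; S(2,1) = 0.8500; S(2,2) = 0.6329
  k=3: S(3,0) = 1.3231; S(3,1) = 0.9851; S(3,2) = 0.7334; S(3,3) = 0.5461
  k=4: S(4,0) = 1.5334; S(4,1) = 1.1417; S(4,2) = 0.8500; S(4,3) = 0.6329; S(4,4) = 0.4712
Terminal payoffs V(N, i) = max(S_T - K, 0):
  V(4,0) = 0.543390; V(4,1) = 0.151657; V(4,2) = 0.000000; V(4,3) = 0.000000; V(4,4) = 0.000000
Backward induction: V(k, i) = exp(-r*dt) * [p * V(k+1, i) + (1-p) * V(k+1, i+1)]; then take max(V_cont, immediate exercise) for American.
  V(3,0) = exp(-r*dt) * [p*0.543390 + (1-p)*0.151657] = 0.334589; exercise = 0.333105; V(3,0) = max -> 0.334589
  V(3,1) = exp(-r*dt) * [p*0.151657 + (1-p)*0.000000] = 0.070909; exercise = 0.000000; V(3,1) = max -> 0.070909
  V(3,2) = exp(-r*dt) * [p*0.000000 + (1-p)*0.000000] = 0.000000; exercise = 0.000000; V(3,2) = max -> 0.000000
  V(3,3) = exp(-r*dt) * [p*0.000000 + (1-p)*0.000000] = 0.000000; exercise = 0.000000; V(3,3) = max -> 0.000000
  V(2,0) = exp(-r*dt) * [p*0.334589 + (1-p)*0.070909] = 0.194089; exercise = 0.151657; V(2,0) = max -> 0.194089
  V(2,1) = exp(-r*dt) * [p*0.070909 + (1-p)*0.000000] = 0.033154; exercise = 0.000000; V(2,1) = max -> 0.033154
  V(2,2) = exp(-r*dt) * [p*0.000000 + (1-p)*0.000000] = 0.000000; exercise = 0.000000; V(2,2) = max -> 0.000000
  V(1,0) = exp(-r*dt) * [p*0.194089 + (1-p)*0.033154] = 0.108351; exercise = 0.000000; V(1,0) = max -> 0.108351
  V(1,1) = exp(-r*dt) * [p*0.033154 + (1-p)*0.000000] = 0.015502; exercise = 0.000000; V(1,1) = max -> 0.015502
  V(0,0) = exp(-r*dt) * [p*0.108351 + (1-p)*0.015502] = 0.058891; exercise = 0.000000; V(0,0) = max -> 0.058891

Answer: Price = V(0,0) = 0.0589


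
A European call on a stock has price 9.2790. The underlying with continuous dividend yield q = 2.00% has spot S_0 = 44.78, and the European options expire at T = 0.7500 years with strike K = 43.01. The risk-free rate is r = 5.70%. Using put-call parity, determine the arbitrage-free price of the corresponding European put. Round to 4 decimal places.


Put-call parity: C - P = S_0 * exp(-qT) - K * exp(-rT).
S_0 * exp(-qT) = 44.7800 * 0.98511194 = 44.11331266
K * exp(-rT) = 43.0100 * 0.95815090 = 41.21007012
P = C - S*exp(-qT) + K*exp(-rT)
P = 9.2790 - 44.11331266 + 41.21007012 = 6.3758

Answer: Put price = 6.3758


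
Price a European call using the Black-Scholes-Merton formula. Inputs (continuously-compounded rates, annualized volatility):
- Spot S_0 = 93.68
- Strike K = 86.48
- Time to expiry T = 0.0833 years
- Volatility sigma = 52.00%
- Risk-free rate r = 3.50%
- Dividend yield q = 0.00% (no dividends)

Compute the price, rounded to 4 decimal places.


d1 = (ln(S/K) + (r - q + 0.5*sigma^2) * T) / (sigma * sqrt(T)) = 0.62732243
d2 = d1 - sigma * sqrt(T) = 0.47724139
exp(-rT) = 0.99708875; exp(-qT) = 1.00000000
C = S_0 * exp(-qT) * N(d1) - K * exp(-rT) * N(d2)
N(d1) = 0.73477605; N(d2) = 0.68340488
C = 93.6800 * 1.00000000 * 0.73477605 - 86.4800 * 0.99708875 * 0.68340488 = 9.9050

Answer: Price = 9.9050


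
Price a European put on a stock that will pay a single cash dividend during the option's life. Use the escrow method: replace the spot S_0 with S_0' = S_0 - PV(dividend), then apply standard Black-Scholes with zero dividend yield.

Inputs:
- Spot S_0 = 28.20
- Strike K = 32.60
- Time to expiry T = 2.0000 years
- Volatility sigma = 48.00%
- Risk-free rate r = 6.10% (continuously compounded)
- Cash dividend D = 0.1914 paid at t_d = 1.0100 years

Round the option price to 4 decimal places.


PV(D) = D * exp(-r * t_d) = 0.1914 * 0.94024951 = 0.17996376
S_0' = S_0 - PV(D) = 28.2000 - 0.17996376 = 28.02003624
d1 = (ln(S_0'/K) + (r + sigma^2/2)*T) / (sigma*sqrt(T)) = 0.29611208
d2 = d1 - sigma*sqrt(T) = -0.38271043
exp(-rT) = 0.88514837
N(-d1) = 0.38357224; N(-d2) = 0.64903276
P = K * exp(-rT) * N(-d2) - S_0' * N(-d1) = 32.6000 * 0.88514837 * 0.64903276 - 28.02003624 * 0.38357224 = 7.9807

Answer: Price = 7.9807


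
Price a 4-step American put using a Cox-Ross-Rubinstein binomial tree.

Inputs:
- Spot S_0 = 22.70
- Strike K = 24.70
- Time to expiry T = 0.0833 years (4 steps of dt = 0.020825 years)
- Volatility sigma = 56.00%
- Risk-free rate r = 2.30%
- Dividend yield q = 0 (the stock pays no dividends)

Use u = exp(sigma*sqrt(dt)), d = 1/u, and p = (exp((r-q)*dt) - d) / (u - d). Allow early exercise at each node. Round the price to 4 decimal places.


Answer: Price = V(0,0) = 2.7838

Derivation:
dt = T/N = 0.020825
u = exp(sigma*sqrt(dt)) = 1.084168; d = 1/u = 0.922366
p = (exp((r-q)*dt) - d) / (u - d) = 0.482769
Discount per step: exp(-r*dt) = 0.999521
Stock lattice S(k, i) with i counting down-moves:
  k=0: S(0,0) = 22.7000
  k=1: S(1,0) = 24.6106; S(1,1) = 20.9377
  k=2: S(2,0) = 26.6820; S(2,1) = 22.7000; S(2,2) = 19.3122
  k=3: S(3,0) = 28.9278; S(3,1) = 24.6106; S(3,2) = 20.9377; S(3,3) = 17.8130
  k=4: S(4,0) = 31.3626; S(4,1) = 26.6820; S(4,2) = 22.7000; S(4,3) = 19.3122; S(4,4) = 16.4301
Terminal payoffs V(N, i) = max(K - S_T, 0):
  V(4,0) = 0.000000; V(4,1) = 0.000000; V(4,2) = 2.000000; V(4,3) = 5.387758; V(4,4) = 8.269926
Backward induction: V(k, i) = exp(-r*dt) * [p * V(k+1, i) + (1-p) * V(k+1, i+1)]; then take max(V_cont, immediate exercise) for American.
  V(3,0) = exp(-r*dt) * [p*0.000000 + (1-p)*0.000000] = 0.000000; exercise = 0.000000; V(3,0) = max -> 0.000000
  V(3,1) = exp(-r*dt) * [p*0.000000 + (1-p)*2.000000] = 1.033967; exercise = 0.089386; V(3,1) = max -> 1.033967
  V(3,2) = exp(-r*dt) * [p*2.000000 + (1-p)*5.387758] = 3.750458; exercise = 3.762286; V(3,2) = max -> 3.762286
  V(3,3) = exp(-r*dt) * [p*5.387758 + (1-p)*8.269926] = 6.875212; exercise = 6.887039; V(3,3) = max -> 6.887039
  V(2,0) = exp(-r*dt) * [p*0.000000 + (1-p)*1.033967] = 0.534544; exercise = 0.000000; V(2,0) = max -> 0.534544
  V(2,1) = exp(-r*dt) * [p*1.033967 + (1-p)*3.762286] = 2.443968; exercise = 2.000000; V(2,1) = max -> 2.443968
  V(2,2) = exp(-r*dt) * [p*3.762286 + (1-p)*6.887039] = 5.375930; exercise = 5.387758; V(2,2) = max -> 5.387758
  V(1,0) = exp(-r*dt) * [p*0.534544 + (1-p)*2.443968] = 1.521429; exercise = 0.089386; V(1,0) = max -> 1.521429
  V(1,1) = exp(-r*dt) * [p*2.443968 + (1-p)*5.387758] = 3.964689; exercise = 3.762286; V(1,1) = max -> 3.964689
  V(0,0) = exp(-r*dt) * [p*1.521429 + (1-p)*3.964689] = 2.783826; exercise = 2.000000; V(0,0) = max -> 2.783826


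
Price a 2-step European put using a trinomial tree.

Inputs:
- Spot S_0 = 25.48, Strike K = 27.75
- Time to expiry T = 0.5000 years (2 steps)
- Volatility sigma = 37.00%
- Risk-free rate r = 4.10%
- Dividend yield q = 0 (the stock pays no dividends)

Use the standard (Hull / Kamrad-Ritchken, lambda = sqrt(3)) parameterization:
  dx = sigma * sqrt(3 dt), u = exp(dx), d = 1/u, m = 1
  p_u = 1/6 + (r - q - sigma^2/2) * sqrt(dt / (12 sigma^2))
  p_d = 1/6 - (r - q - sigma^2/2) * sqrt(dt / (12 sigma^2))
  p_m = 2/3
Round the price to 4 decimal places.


Answer: Price = V(0,0) = 3.6976

Derivation:
dt = T/N = 0.250000; dx = sigma*sqrt(3*dt) = 0.320429
u = exp(dx) = 1.377719; d = 1/u = 0.725837
p_u = 0.155958, p_m = 0.666667, p_d = 0.177375
Discount per step: exp(-r*dt) = 0.989802
Stock lattice S(k, j) with j the centered position index:
  k=0: S(0,+0) = 25.4800
  k=1: S(1,-1) = 18.4943; S(1,+0) = 25.4800; S(1,+1) = 35.1043
  k=2: S(2,-2) = 13.4239; S(2,-1) = 18.4943; S(2,+0) = 25.4800; S(2,+1) = 35.1043; S(2,+2) = 48.3638
Terminal payoffs V(N, j) = max(K - S_T, 0):
  V(2,-2) = 14.326122; V(2,-1) = 9.255666; V(2,+0) = 2.270000; V(2,+1) = 0.000000; V(2,+2) = 0.000000
Backward induction: V(k, j) = exp(-r*dt) * [p_u * V(k+1, j+1) + p_m * V(k+1, j) + p_d * V(k+1, j-1)]
  V(1,-1) = exp(-r*dt) * [p_u*2.270000 + p_m*9.255666 + p_d*14.326122] = 8.973117
  V(1,+0) = exp(-r*dt) * [p_u*0.000000 + p_m*2.270000 + p_d*9.255666] = 3.122882
  V(1,+1) = exp(-r*dt) * [p_u*0.000000 + p_m*0.000000 + p_d*2.270000] = 0.398535
  V(0,+0) = exp(-r*dt) * [p_u*0.398535 + p_m*3.122882 + p_d*8.973117] = 3.697588


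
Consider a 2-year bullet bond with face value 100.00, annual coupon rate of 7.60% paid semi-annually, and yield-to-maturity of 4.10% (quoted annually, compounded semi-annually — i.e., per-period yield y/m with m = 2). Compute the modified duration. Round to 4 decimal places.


Coupon per period c = face * coupon_rate / m = 3.800000
Periods per year m = 2; per-period yield y/m = 0.020500
Number of cashflows N = 4
Cashflows (t years, CF_t, discount factor 1/(1+y/m)^(m*t), PV):
  t = 0.5000: CF_t = 3.800000, DF = 0.979912, PV = 3.723665
  t = 1.0000: CF_t = 3.800000, DF = 0.960227, PV = 3.648863
  t = 1.5000: CF_t = 3.800000, DF = 0.940938, PV = 3.575564
  t = 2.0000: CF_t = 103.800000, DF = 0.922036, PV = 95.707356
Price P = sum_t PV_t = 106.655448
First compute Macaulay numerator sum_t t * PV_t:
  t * PV_t at t = 0.5000: 1.861832
  t * PV_t at t = 1.0000: 3.648863
  t * PV_t at t = 1.5000: 5.363346
  t * PV_t at t = 2.0000: 191.414711
Macaulay duration D = 202.288753 / 106.655448 = 1.896657
Modified duration = D / (1 + y/m) = 1.896657 / (1 + 0.020500) = 1.858556

Answer: Modified duration = 1.8586


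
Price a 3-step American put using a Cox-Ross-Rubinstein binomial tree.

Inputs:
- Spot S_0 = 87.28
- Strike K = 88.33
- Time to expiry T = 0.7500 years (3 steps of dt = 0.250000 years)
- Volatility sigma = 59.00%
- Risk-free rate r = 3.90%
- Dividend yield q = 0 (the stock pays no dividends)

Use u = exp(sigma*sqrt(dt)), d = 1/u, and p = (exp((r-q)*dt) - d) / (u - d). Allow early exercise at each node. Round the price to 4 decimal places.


dt = T/N = 0.250000
u = exp(sigma*sqrt(dt)) = 1.343126; d = 1/u = 0.744532
p = (exp((r-q)*dt) - d) / (u - d) = 0.443148
Discount per step: exp(-r*dt) = 0.990297
Stock lattice S(k, i) with i counting down-moves:
  k=0: S(0,0) = 87.2800
  k=1: S(1,0) = 117.2281; S(1,1) = 64.9827
  k=2: S(2,0) = 157.4521; S(2,1) = 87.2800; S(2,2) = 48.3817
  k=3: S(3,0) = 211.4781; S(3,1) = 117.2281; S(3,2) = 64.9827; S(3,3) = 36.0217
Terminal payoffs V(N, i) = max(K - S_T, 0):
  V(3,0) = 0.000000; V(3,1) = 0.000000; V(3,2) = 23.347283; V(3,3) = 52.308307
Backward induction: V(k, i) = exp(-r*dt) * [p * V(k+1, i) + (1-p) * V(k+1, i+1)]; then take max(V_cont, immediate exercise) for American.
  V(2,0) = exp(-r*dt) * [p*0.000000 + (1-p)*0.000000] = 0.000000; exercise = 0.000000; V(2,0) = max -> 0.000000
  V(2,1) = exp(-r*dt) * [p*0.000000 + (1-p)*23.347283] = 12.874837; exercise = 1.050000; V(2,1) = max -> 12.874837
  V(2,2) = exp(-r*dt) * [p*23.347283 + (1-p)*52.308307] = 39.091282; exercise = 39.948315; V(2,2) = max -> 39.948315
  V(1,0) = exp(-r*dt) * [p*0.000000 + (1-p)*12.874837] = 7.099816; exercise = 0.000000; V(1,0) = max -> 7.099816
  V(1,1) = exp(-r*dt) * [p*12.874837 + (1-p)*39.948315] = 27.679560; exercise = 23.347283; V(1,1) = max -> 27.679560
  V(0,0) = exp(-r*dt) * [p*7.099816 + (1-p)*27.679560] = 18.379610; exercise = 1.050000; V(0,0) = max -> 18.379610

Answer: Price = V(0,0) = 18.3796


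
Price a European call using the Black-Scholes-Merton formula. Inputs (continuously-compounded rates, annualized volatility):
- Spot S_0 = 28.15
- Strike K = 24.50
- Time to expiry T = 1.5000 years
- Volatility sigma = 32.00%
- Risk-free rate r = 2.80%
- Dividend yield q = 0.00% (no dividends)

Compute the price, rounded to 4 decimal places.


d1 = (ln(S/K) + (r - q + 0.5*sigma^2) * T) / (sigma * sqrt(T)) = 0.65746917
d2 = d1 - sigma * sqrt(T) = 0.26555081
exp(-rT) = 0.95886978; exp(-qT) = 1.00000000
C = S_0 * exp(-qT) * N(d1) - K * exp(-rT) * N(d2)
N(d1) = 0.74456036; N(d2) = 0.60470741
C = 28.1500 * 1.00000000 * 0.74456036 - 24.5000 * 0.95886978 * 0.60470741 = 6.7534

Answer: Price = 6.7534


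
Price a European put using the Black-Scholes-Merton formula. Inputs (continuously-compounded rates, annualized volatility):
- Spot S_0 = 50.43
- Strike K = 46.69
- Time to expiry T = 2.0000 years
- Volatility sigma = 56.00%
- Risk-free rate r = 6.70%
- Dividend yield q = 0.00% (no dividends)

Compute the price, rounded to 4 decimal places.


d1 = (ln(S/K) + (r - q + 0.5*sigma^2) * T) / (sigma * sqrt(T)) = 0.66247853
d2 = d1 - sigma * sqrt(T) = -0.12948107
exp(-rT) = 0.87459006; exp(-qT) = 1.00000000
P = K * exp(-rT) * N(-d2) - S_0 * exp(-qT) * N(-d1)
N(-d1) = 0.25383230; N(-d2) = 0.55151150
P = 46.6900 * 0.87459006 * 0.55151150 - 50.4300 * 1.00000000 * 0.25383230 = 9.7200

Answer: Price = 9.7200


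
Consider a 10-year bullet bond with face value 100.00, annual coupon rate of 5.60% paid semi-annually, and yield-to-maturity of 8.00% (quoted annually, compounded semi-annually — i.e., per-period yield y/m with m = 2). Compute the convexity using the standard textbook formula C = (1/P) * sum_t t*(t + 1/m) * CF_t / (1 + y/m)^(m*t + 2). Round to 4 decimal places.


Answer: Convexity = 66.2086

Derivation:
Coupon per period c = face * coupon_rate / m = 2.800000
Periods per year m = 2; per-period yield y/m = 0.040000
Number of cashflows N = 20
Cashflows (t years, CF_t, discount factor 1/(1+y/m)^(m*t), PV):
  t = 0.5000: CF_t = 2.800000, DF = 0.961538, PV = 2.692308
  t = 1.0000: CF_t = 2.800000, DF = 0.924556, PV = 2.588757
  t = 1.5000: CF_t = 2.800000, DF = 0.888996, PV = 2.489190
  t = 2.0000: CF_t = 2.800000, DF = 0.854804, PV = 2.393452
  t = 2.5000: CF_t = 2.800000, DF = 0.821927, PV = 2.301396
  t = 3.0000: CF_t = 2.800000, DF = 0.790315, PV = 2.212881
  t = 3.5000: CF_t = 2.800000, DF = 0.759918, PV = 2.127770
  t = 4.0000: CF_t = 2.800000, DF = 0.730690, PV = 2.045933
  t = 4.5000: CF_t = 2.800000, DF = 0.702587, PV = 1.967243
  t = 5.0000: CF_t = 2.800000, DF = 0.675564, PV = 1.891580
  t = 5.5000: CF_t = 2.800000, DF = 0.649581, PV = 1.818827
  t = 6.0000: CF_t = 2.800000, DF = 0.624597, PV = 1.748872
  t = 6.5000: CF_t = 2.800000, DF = 0.600574, PV = 1.681607
  t = 7.0000: CF_t = 2.800000, DF = 0.577475, PV = 1.616930
  t = 7.5000: CF_t = 2.800000, DF = 0.555265, PV = 1.554741
  t = 8.0000: CF_t = 2.800000, DF = 0.533908, PV = 1.494943
  t = 8.5000: CF_t = 2.800000, DF = 0.513373, PV = 1.437445
  t = 9.0000: CF_t = 2.800000, DF = 0.493628, PV = 1.382159
  t = 9.5000: CF_t = 2.800000, DF = 0.474642, PV = 1.328999
  t = 10.0000: CF_t = 102.800000, DF = 0.456387, PV = 46.916578
Price P = sum_t PV_t = 83.691608
Convexity numerator sum_t t*(t + 1/m) * CF_t / (1+y/m)^(m*t + 2):
  t = 0.5000: term = 1.244595
  t = 1.0000: term = 3.590178
  t = 1.5000: term = 6.904188
  t = 2.0000: term = 11.064403
  t = 2.5000: term = 15.958274
  t = 3.0000: term = 21.482292
  t = 3.5000: term = 27.541400
  t = 4.0000: term = 34.048434
  t = 4.5000: term = 40.923599
  t = 5.0000: term = 48.093973
  t = 5.5000: term = 55.493046
  t = 6.0000: term = 63.060279
  t = 6.5000: term = 70.740698
  t = 7.0000: term = 78.484502
  t = 7.5000: term = 86.246705
  t = 8.0000: term = 93.986794
  t = 8.5000: term = 101.668407
  t = 9.0000: term = 109.259035
  t = 9.5000: term = 116.729738
  t = 10.0000: term = 4554.586444
Convexity = (1/P) * sum = 5541.106983 / 83.691608 = 66.208633


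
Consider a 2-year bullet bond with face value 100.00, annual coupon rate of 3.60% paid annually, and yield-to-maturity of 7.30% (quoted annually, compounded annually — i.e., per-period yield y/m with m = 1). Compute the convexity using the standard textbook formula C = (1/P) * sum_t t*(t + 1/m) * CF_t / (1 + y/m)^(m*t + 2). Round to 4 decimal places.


Coupon per period c = face * coupon_rate / m = 3.600000
Periods per year m = 1; per-period yield y/m = 0.073000
Number of cashflows N = 2
Cashflows (t years, CF_t, discount factor 1/(1+y/m)^(m*t), PV):
  t = 1.0000: CF_t = 3.600000, DF = 0.931966, PV = 3.355079
  t = 2.0000: CF_t = 103.600000, DF = 0.868561, PV = 89.982968
Price P = sum_t PV_t = 93.338047
Convexity numerator sum_t t*(t + 1/m) * CF_t / (1+y/m)^(m*t + 2):
  t = 1.0000: term = 5.828185
  t = 2.0000: term = 468.934427
Convexity = (1/P) * sum = 474.762612 / 93.338047 = 5.086485

Answer: Convexity = 5.0865


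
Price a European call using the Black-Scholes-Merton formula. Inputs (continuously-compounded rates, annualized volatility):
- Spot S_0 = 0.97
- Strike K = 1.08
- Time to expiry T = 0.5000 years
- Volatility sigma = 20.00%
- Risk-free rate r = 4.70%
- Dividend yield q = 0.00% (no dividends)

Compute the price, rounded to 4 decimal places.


d1 = (ln(S/K) + (r - q + 0.5*sigma^2) * T) / (sigma * sqrt(T)) = -0.52269509
d2 = d1 - sigma * sqrt(T) = -0.66411645
exp(-rT) = 0.97677397; exp(-qT) = 1.00000000
C = S_0 * exp(-qT) * N(d1) - K * exp(-rT) * N(d2)
N(d1) = 0.30059323; N(d2) = 0.25330789
C = 0.9700 * 1.00000000 * 0.30059323 - 1.0800 * 0.97677397 * 0.25330789 = 0.0244

Answer: Price = 0.0244


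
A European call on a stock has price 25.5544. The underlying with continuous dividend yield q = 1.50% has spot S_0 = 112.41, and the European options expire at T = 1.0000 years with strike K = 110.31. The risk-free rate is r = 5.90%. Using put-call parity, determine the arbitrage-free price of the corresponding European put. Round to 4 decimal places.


Answer: Put price = 18.8080

Derivation:
Put-call parity: C - P = S_0 * exp(-qT) - K * exp(-rT).
S_0 * exp(-qT) = 112.4100 * 0.98511194 = 110.73643313
K * exp(-rT) = 110.3100 * 0.94270677 = 103.98998371
P = C - S*exp(-qT) + K*exp(-rT)
P = 25.5544 - 110.73643313 + 103.98998371 = 18.8080


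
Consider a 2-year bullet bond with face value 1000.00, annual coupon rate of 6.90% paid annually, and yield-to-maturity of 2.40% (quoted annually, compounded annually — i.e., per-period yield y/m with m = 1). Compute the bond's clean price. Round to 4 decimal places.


Answer: Price = 1086.8607

Derivation:
Coupon per period c = face * coupon_rate / m = 69.000000
Periods per year m = 1; per-period yield y/m = 0.024000
Number of cashflows N = 2
Cashflows (t years, CF_t, discount factor 1/(1+y/m)^(m*t), PV):
  t = 1.0000: CF_t = 69.000000, DF = 0.976562, PV = 67.382812
  t = 2.0000: CF_t = 1069.000000, DF = 0.953674, PV = 1019.477844
Price P = sum_t PV_t = 1086.860657


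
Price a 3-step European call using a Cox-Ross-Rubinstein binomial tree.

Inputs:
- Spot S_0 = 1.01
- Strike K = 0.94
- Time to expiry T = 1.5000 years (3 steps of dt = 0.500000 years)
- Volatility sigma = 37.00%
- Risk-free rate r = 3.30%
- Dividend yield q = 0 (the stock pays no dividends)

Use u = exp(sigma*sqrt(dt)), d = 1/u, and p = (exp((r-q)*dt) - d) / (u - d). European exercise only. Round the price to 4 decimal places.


dt = T/N = 0.500000
u = exp(sigma*sqrt(dt)) = 1.299045; d = 1/u = 0.769796
p = (exp((r-q)*dt) - d) / (u - d) = 0.466398
Discount per step: exp(-r*dt) = 0.983635
Stock lattice S(k, i) with i counting down-moves:
  k=0: S(0,0) = 1.0100
  k=1: S(1,0) = 1.3120; S(1,1) = 0.7775
  k=2: S(2,0) = 1.7044; S(2,1) = 1.0100; S(2,2) = 0.5985
  k=3: S(3,0) = 2.2141; S(3,1) = 1.3120; S(3,2) = 0.7775; S(3,3) = 0.4607
Terminal payoffs V(N, i) = max(S_T - K, 0):
  V(3,0) = 1.274084; V(3,1) = 0.372036; V(3,2) = 0.000000; V(3,3) = 0.000000
Backward induction: V(k, i) = exp(-r*dt) * [p * V(k+1, i) + (1-p) * V(k+1, i+1)].
  V(2,0) = exp(-r*dt) * [p*1.274084 + (1-p)*0.372036] = 0.779776
  V(2,1) = exp(-r*dt) * [p*0.372036 + (1-p)*0.000000] = 0.170677
  V(2,2) = exp(-r*dt) * [p*0.000000 + (1-p)*0.000000] = 0.000000
  V(1,0) = exp(-r*dt) * [p*0.779776 + (1-p)*0.170677] = 0.447318
  V(1,1) = exp(-r*dt) * [p*0.170677 + (1-p)*0.000000] = 0.078301
  V(0,0) = exp(-r*dt) * [p*0.447318 + (1-p)*0.078301] = 0.246312

Answer: Price = V(0,0) = 0.2463


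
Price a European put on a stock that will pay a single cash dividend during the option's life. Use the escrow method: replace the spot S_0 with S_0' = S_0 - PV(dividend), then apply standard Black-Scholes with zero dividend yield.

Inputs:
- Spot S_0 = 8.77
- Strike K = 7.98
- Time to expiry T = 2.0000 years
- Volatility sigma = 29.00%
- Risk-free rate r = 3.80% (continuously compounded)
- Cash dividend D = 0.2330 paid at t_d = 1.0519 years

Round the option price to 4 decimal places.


PV(D) = D * exp(-r * t_d) = 0.2330 * 0.96081615 = 0.22387016
S_0' = S_0 - PV(D) = 8.7700 - 0.22387016 = 8.54612984
d1 = (ln(S_0'/K) + (r + sigma^2/2)*T) / (sigma*sqrt(T)) = 0.55749303
d2 = d1 - sigma*sqrt(T) = 0.14737110
exp(-rT) = 0.92681621
N(-d1) = 0.28859531; N(-d2) = 0.44141956
P = K * exp(-rT) * N(-d2) - S_0' * N(-d1) = 7.9800 * 0.92681621 * 0.44141956 - 8.54612984 * 0.28859531 = 0.7984

Answer: Price = 0.7984


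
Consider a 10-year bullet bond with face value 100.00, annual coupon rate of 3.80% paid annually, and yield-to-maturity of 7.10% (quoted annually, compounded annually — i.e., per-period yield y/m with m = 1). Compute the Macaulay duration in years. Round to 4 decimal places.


Coupon per period c = face * coupon_rate / m = 3.800000
Periods per year m = 1; per-period yield y/m = 0.071000
Number of cashflows N = 10
Cashflows (t years, CF_t, discount factor 1/(1+y/m)^(m*t), PV):
  t = 1.0000: CF_t = 3.800000, DF = 0.933707, PV = 3.548086
  t = 2.0000: CF_t = 3.800000, DF = 0.871808, PV = 3.312872
  t = 3.0000: CF_t = 3.800000, DF = 0.814013, PV = 3.093251
  t = 4.0000: CF_t = 3.800000, DF = 0.760050, PV = 2.888190
  t = 5.0000: CF_t = 3.800000, DF = 0.709664, PV = 2.696722
  t = 6.0000: CF_t = 3.800000, DF = 0.662618, PV = 2.517948
  t = 7.0000: CF_t = 3.800000, DF = 0.618691, PV = 2.351025
  t = 8.0000: CF_t = 3.800000, DF = 0.577676, PV = 2.195168
  t = 9.0000: CF_t = 3.800000, DF = 0.539380, PV = 2.049644
  t = 10.0000: CF_t = 103.800000, DF = 0.503623, PV = 52.276036
Price P = sum_t PV_t = 76.928942
Macaulay numerator sum_t t * PV_t:
  t * PV_t at t = 1.0000: 3.548086
  t * PV_t at t = 2.0000: 6.625744
  t * PV_t at t = 3.0000: 9.279753
  t * PV_t at t = 4.0000: 11.552759
  t * PV_t at t = 5.0000: 13.483612
  t * PV_t at t = 6.0000: 15.107689
  t * PV_t at t = 7.0000: 16.457177
  t * PV_t at t = 8.0000: 17.561347
  t * PV_t at t = 9.0000: 18.446793
  t * PV_t at t = 10.0000: 522.760356
Macaulay duration D = (sum_t t * PV_t) / P = 634.823315 / 76.928942 = 8.252074

Answer: Macaulay duration = 8.2521 years
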